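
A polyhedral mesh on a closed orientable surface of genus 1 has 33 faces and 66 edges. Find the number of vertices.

For a closed orientable surface of genus 1, χ = 2 − 2·1 = 0.
V = 0 + E − F = 0 + 66 − 33 = 33.

33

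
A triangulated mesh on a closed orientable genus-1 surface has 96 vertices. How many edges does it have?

χ = 2 − 2·1 = 0, and every face is a triangle so 3F = 2E.
V − E + F = 0 with E = 3F/2 gives 96 − (3/2 − 1)·F = 0, so F = 192 and E = 288.

288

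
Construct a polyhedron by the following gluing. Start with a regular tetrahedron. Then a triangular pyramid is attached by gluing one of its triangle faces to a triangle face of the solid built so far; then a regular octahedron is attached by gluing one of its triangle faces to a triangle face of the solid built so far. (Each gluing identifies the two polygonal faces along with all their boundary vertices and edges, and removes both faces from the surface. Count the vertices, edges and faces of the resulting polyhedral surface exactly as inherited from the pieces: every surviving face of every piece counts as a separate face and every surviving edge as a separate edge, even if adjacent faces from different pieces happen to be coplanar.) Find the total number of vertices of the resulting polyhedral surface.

A regular tetrahedron: V=4, E=6, F=4.
Attach a triangular pyramid (V=4, E=6, F=4) along a 3-gon: merge 3 vertices and 3 edges, delete both glued faces → V=5, E=9, F=6.
Attach a regular octahedron (V=6, E=12, F=8) along a 3-gon: merge 3 vertices and 3 edges, delete both glued faces → V=8, E=18, F=12.
Check: V − E + F = 8 − 18 + 12 = 2.

8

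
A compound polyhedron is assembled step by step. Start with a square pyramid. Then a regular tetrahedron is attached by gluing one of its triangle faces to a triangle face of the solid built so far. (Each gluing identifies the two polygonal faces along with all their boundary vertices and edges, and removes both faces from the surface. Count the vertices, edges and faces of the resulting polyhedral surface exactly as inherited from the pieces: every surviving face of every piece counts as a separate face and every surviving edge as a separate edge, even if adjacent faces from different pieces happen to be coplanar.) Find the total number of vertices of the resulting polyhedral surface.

A square pyramid: V=5, E=8, F=5.
Attach a regular tetrahedron (V=4, E=6, F=4) along a 3-gon: merge 3 vertices and 3 edges, delete both glued faces → V=6, E=11, F=7.
Check: V − E + F = 6 − 11 + 7 = 2.

6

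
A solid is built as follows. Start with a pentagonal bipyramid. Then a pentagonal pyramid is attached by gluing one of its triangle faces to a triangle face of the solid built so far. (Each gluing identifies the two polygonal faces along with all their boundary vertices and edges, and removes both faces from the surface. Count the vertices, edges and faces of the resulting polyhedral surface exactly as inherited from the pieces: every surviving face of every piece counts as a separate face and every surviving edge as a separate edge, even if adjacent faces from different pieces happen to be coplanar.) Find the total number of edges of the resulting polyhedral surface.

22

A pentagonal bipyramid: V=7, E=15, F=10.
Attach a pentagonal pyramid (V=6, E=10, F=6) along a 3-gon: merge 3 vertices and 3 edges, delete both glued faces → V=10, E=22, F=14.
Check: V − E + F = 10 − 22 + 14 = 2.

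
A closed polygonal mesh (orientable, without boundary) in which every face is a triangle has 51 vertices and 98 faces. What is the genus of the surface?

0

Every face is a triangle, so 2E = 3·98 = 294, giving E = 147.
χ = V − E + F = 51 − 147 + 98 = 2.
For a closed orientable surface χ = 2 − 2g, so g = (2 − (2))/2 = 0.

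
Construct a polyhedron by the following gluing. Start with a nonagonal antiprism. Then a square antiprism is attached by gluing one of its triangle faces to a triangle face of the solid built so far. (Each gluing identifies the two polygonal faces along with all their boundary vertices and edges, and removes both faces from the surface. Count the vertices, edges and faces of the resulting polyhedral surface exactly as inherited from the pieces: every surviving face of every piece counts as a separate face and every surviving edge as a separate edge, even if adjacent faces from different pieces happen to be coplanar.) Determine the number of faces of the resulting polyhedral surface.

28

A nonagonal antiprism: V=18, E=36, F=20.
Attach a square antiprism (V=8, E=16, F=10) along a 3-gon: merge 3 vertices and 3 edges, delete both glued faces → V=23, E=49, F=28.
Check: V − E + F = 23 − 49 + 28 = 2.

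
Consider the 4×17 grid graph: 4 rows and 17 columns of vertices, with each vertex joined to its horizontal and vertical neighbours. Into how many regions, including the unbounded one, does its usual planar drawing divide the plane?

The grid has V = 4·17 = 68 vertices and E = 4·16 + 17·3 = 115 edges.
F = 2 − V + E = 2 − 68 + 115 = 49.

49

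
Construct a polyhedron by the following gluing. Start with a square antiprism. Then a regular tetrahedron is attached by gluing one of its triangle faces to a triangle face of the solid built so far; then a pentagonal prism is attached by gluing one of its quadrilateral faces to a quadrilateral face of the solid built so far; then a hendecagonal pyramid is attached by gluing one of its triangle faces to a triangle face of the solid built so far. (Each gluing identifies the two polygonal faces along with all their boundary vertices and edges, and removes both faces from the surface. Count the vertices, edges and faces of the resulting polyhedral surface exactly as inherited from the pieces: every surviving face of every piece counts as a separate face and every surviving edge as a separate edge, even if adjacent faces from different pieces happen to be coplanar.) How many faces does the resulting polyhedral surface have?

A square antiprism: V=8, E=16, F=10.
Attach a regular tetrahedron (V=4, E=6, F=4) along a 3-gon: merge 3 vertices and 3 edges, delete both glued faces → V=9, E=19, F=12.
Attach a pentagonal prism (V=10, E=15, F=7) along a 4-gon: merge 4 vertices and 4 edges, delete both glued faces → V=15, E=30, F=17.
Attach a hendecagonal pyramid (V=12, E=22, F=12) along a 3-gon: merge 3 vertices and 3 edges, delete both glued faces → V=24, E=49, F=27.
Check: V − E + F = 24 − 49 + 27 = 2.

27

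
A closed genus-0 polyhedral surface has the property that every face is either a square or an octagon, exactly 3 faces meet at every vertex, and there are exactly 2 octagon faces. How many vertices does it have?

16

Let x be the number of squares; then F = 2 + x.
Edge–face incidences: 2E = 8·2 + 4·x = 16 + 4x.
Every vertex has degree 3, so 3V = 2E.
Euler: V − E + F = 2 ⇒ (2E)/3 − E + (2 + x) = 2.
Multiply by 6: 2·(2E) − 3·(2E) + 6·(2 + x) = 12, i.e. 12 + 6x − (16 + 4x) = 12.
Collecting terms: 2x − 4 = 12, so 2x = 16, so x = 8.
Then 2E = 16 + 4·8 = 48, so E = 24, V = 2E/3 = 16, F = 2 + 8 = 10.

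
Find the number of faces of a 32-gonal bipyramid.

64

A bipyramid over an n-gon has 2n triangular faces and n + 2 vertices: V = 32 + 2 = 34, E = 3·32 = 96, F = 2·32 = 64.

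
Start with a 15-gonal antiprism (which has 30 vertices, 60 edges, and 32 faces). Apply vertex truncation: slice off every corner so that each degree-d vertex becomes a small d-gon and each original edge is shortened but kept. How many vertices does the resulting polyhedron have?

Truncation replaces each original edge-end by a new vertex, so V′ = 2E = 120.
Each original edge survives, and each old vertex of degree d contributes d new edges; summing degrees gives Σd = 2E, so E′ = E + 2E = 3E = 180.
Each original face survives and each original vertex becomes one new face: F′ = F + V = 62.

120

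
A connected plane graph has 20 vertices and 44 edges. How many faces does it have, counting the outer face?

Euler's formula for a connected plane graph: V − E + F = 2, so F = 2 − 20 + 44 = 26.

26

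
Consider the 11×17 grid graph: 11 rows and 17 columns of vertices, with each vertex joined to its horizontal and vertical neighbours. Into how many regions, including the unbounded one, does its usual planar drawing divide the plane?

The grid has V = 11·17 = 187 vertices and E = 11·16 + 17·10 = 346 edges.
F = 2 − V + E = 2 − 187 + 346 = 161.

161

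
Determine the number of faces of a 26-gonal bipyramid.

52

A bipyramid over an n-gon has 2n triangular faces and n + 2 vertices: V = 26 + 2 = 28, E = 3·26 = 78, F = 2·26 = 52.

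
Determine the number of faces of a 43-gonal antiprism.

88

An antiprism on an n-gon has two n-gon caps and 2n triangles: V = 2·43 = 86, E = 4·43 = 172, F = 2·43 + 2 = 88.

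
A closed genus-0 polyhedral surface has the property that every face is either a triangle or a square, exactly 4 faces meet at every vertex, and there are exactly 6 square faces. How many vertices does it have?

Let x be the number of triangles; then F = 6 + x.
Edge–face incidences: 2E = 4·6 + 3·x = 24 + 3x.
Every vertex has degree 4, so 4V = 2E.
Euler: V − E + F = 2 ⇒ (2E)/4 − E + (6 + x) = 2.
Multiply by 8: 2·(2E) − 4·(2E) + 8·(6 + x) = 16, i.e. 48 + 8x − 2·(24 + 3x) = 16.
Collecting terms: 2x = 16, so x = 8.
Then 2E = 24 + 3·8 = 48, so E = 24, V = 2E/4 = 12, F = 6 + 8 = 14.

12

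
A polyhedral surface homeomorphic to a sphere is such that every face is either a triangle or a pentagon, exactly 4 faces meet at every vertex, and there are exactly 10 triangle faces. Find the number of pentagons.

2

Let x be the number of pentagons; then F = 10 + x.
Edge–face incidences: 2E = 3·10 + 5·x = 30 + 5x.
Every vertex has degree 4, so 4V = 2E.
Euler: V − E + F = 2 ⇒ (2E)/4 − E + (10 + x) = 2.
Multiply by 8: 2·(2E) − 4·(2E) + 8·(10 + x) = 16, i.e. 80 + 8x − 2·(30 + 5x) = 16.
Collecting terms: −2x + 20 = 16, so −2x = −4, so x = 2.
Then 2E = 30 + 5·2 = 40, so E = 20, V = 2E/4 = 10, F = 10 + 2 = 12.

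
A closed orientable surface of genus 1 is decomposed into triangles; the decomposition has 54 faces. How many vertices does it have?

χ = 2 − 2·1 = 0, and every face is a triangle so 3F = 2E.
E = 3·54/2 = 81. Then V = 0 + E − F = 0 + 81 − 54 = 27.

27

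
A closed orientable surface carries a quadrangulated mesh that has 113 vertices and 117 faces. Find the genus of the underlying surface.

Every face is a square, so 2E = 4·117 = 468, giving E = 234.
χ = V − E + F = 113 − 234 + 117 = -4.
For a closed orientable surface χ = 2 − 2g, so g = (2 − (-4))/2 = 3.

3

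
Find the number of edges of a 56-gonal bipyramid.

168

A bipyramid over an n-gon has 2n triangular faces and n + 2 vertices: V = 56 + 2 = 58, E = 3·56 = 168, F = 2·56 = 112.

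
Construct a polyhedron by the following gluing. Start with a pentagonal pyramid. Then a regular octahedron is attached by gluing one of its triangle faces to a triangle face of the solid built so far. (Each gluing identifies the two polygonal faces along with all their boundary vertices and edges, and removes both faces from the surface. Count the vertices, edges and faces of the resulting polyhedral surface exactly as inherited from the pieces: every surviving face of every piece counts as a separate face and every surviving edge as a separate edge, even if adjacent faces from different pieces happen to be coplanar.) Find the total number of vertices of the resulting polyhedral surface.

A pentagonal pyramid: V=6, E=10, F=6.
Attach a regular octahedron (V=6, E=12, F=8) along a 3-gon: merge 3 vertices and 3 edges, delete both glued faces → V=9, E=19, F=12.
Check: V − E + F = 9 − 19 + 12 = 2.

9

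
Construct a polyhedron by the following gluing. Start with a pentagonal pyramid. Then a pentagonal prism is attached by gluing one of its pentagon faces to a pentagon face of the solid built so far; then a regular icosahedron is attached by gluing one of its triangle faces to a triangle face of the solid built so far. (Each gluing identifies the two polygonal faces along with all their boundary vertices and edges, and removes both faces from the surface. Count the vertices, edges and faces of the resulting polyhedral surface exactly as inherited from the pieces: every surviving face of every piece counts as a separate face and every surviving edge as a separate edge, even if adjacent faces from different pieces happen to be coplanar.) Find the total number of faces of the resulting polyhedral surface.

29

A pentagonal pyramid: V=6, E=10, F=6.
Attach a pentagonal prism (V=10, E=15, F=7) along a 5-gon: merge 5 vertices and 5 edges, delete both glued faces → V=11, E=20, F=11.
Attach a regular icosahedron (V=12, E=30, F=20) along a 3-gon: merge 3 vertices and 3 edges, delete both glued faces → V=20, E=47, F=29.
Check: V − E + F = 20 − 47 + 29 = 2.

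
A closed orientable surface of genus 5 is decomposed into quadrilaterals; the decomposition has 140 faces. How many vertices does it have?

132

χ = 2 − 2·5 = -8, and every face is a square so 4F = 2E.
E = 4·140/2 = 280. Then V = -8 + E − F = -8 + 280 − 140 = 132.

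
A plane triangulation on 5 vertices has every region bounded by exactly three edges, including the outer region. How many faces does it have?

In a plane triangulation 3F = 2E and V − E + F = 2, so F = 2V − 4 = 2·5 − 4 = 6.

6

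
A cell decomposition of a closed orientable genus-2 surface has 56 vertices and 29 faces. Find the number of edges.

For a closed orientable surface of genus 2, χ = 2 − 2·2 = -2.
E = V + F − (-2) = 56 + 29 − (-2) = 87.

87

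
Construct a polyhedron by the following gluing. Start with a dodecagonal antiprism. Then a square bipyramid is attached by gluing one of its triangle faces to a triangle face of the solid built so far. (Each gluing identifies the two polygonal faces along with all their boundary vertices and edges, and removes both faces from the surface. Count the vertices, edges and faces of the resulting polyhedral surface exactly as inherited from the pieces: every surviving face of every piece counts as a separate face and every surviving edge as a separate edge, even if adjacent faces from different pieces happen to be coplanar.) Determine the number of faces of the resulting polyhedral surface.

A dodecagonal antiprism: V=24, E=48, F=26.
Attach a square bipyramid (V=6, E=12, F=8) along a 3-gon: merge 3 vertices and 3 edges, delete both glued faces → V=27, E=57, F=32.
Check: V − E + F = 27 − 57 + 32 = 2.

32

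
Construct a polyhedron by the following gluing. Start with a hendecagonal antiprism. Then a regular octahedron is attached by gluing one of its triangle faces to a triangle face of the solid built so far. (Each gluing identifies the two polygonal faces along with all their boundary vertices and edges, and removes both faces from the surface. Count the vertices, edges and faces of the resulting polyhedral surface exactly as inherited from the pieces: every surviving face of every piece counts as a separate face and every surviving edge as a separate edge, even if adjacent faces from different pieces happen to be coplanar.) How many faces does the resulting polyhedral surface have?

30

A hendecagonal antiprism: V=22, E=44, F=24.
Attach a regular octahedron (V=6, E=12, F=8) along a 3-gon: merge 3 vertices and 3 edges, delete both glued faces → V=25, E=53, F=30.
Check: V − E + F = 25 − 53 + 30 = 2.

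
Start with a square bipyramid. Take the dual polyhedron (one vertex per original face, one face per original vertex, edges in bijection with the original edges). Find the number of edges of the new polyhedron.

12

The base solid has V = 6, E = 12, F = 8.
The dual swaps V and F and preserves E: V′ = F = 8, E′ = E = 12, F′ = V = 6.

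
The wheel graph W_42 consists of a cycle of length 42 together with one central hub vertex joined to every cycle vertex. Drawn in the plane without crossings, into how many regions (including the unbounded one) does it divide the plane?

43

W_42 has V = 42 + 1 = 43 vertices and E = 2·42 = 84 edges.
By Euler's formula F = 2 − V + E = 2 − 43 + 84 = 43.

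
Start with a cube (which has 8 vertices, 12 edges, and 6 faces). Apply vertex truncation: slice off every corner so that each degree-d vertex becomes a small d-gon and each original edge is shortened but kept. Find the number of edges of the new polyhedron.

36

Truncation replaces each original edge-end by a new vertex, so V′ = 2E = 24.
Each original edge survives, and each old vertex of degree d contributes d new edges; summing degrees gives Σd = 2E, so E′ = E + 2E = 3E = 36.
Each original face survives and each original vertex becomes one new face: F′ = F + V = 14.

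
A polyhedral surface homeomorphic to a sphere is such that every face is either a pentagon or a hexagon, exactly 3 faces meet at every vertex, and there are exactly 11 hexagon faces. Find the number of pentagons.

Let x be the number of pentagons; then F = 11 + x.
Edge–face incidences: 2E = 6·11 + 5·x = 66 + 5x.
Every vertex has degree 3, so 3V = 2E.
Euler: V − E + F = 2 ⇒ (2E)/3 − E + (11 + x) = 2.
Multiply by 6: 2·(2E) − 3·(2E) + 6·(11 + x) = 12, i.e. 66 + 6x − (66 + 5x) = 12.
Collecting terms: x = 12.
Then 2E = 66 + 5·12 = 126, so E = 63, V = 2E/3 = 42, F = 11 + 12 = 23.

12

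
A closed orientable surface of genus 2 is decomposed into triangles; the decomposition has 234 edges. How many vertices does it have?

76

χ = 2 − 2·2 = -2, and every face is a triangle so 3F = 2E.
F = 2E/3 = 156. Then V = -2 + E − F = -2 + 234 − 156 = 76.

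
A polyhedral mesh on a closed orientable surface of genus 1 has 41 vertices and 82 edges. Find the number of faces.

For a closed orientable surface of genus 1, χ = 2 − 2·1 = 0.
F = 0 − V + E = 0 − 41 + 82 = 41.

41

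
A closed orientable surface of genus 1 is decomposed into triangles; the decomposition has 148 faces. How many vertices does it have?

χ = 2 − 2·1 = 0, and every face is a triangle so 3F = 2E.
E = 3·148/2 = 222. Then V = 0 + E − F = 0 + 222 − 148 = 74.

74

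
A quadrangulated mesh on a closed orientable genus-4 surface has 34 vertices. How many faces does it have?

40

χ = 2 − 2·4 = -6, and every face is a square so 4F = 2E.
V − E + F = -6 with E = 4F/2 gives 34 − (4/2 − 1)·F = -6, so F = 40 and E = 80.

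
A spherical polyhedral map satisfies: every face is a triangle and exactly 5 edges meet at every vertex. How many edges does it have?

Each face has 3 edges and each edge borders two faces, so 2E = 3F.
Each vertex has degree 5, so 5V = 2E and hence V = 3F/5.
Euler: V − E + F = 2 ⇒ (3F/5) − (3F/2) + F = 2.
Multiply by 10: (6 − 15 + 10)F = 20, i.e. 1F = 20.
So F = 20, E = 3·20/2 = 30, V = 3·20/5 = 12.

30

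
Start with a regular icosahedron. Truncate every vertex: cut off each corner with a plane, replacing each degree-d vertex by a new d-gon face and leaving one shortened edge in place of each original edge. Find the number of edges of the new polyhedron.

90

The base solid has V = 12, E = 30, F = 20.
Truncation replaces each original edge-end by a new vertex, so V′ = 2E = 60.
Each original edge survives, and each old vertex of degree d contributes d new edges; summing degrees gives Σd = 2E, so E′ = E + 2E = 3E = 90.
Each original face survives and each original vertex becomes one new face: F′ = F + V = 32.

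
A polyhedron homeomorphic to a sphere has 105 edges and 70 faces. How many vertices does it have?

Here V − E + F = 2.
V = 2 + E − F = 2 + 105 − 70 = 37.

37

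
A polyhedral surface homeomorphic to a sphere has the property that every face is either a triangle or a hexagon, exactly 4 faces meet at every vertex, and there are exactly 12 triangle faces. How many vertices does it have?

Let x be the number of hexagons; then F = 12 + x.
Edge–face incidences: 2E = 3·12 + 6·x = 36 + 6x.
Every vertex has degree 4, so 4V = 2E.
Euler: V − E + F = 2 ⇒ (2E)/4 − E + (12 + x) = 2.
Multiply by 8: 2·(2E) − 4·(2E) + 8·(12 + x) = 16, i.e. 96 + 8x − 2·(36 + 6x) = 16.
Collecting terms: −4x + 24 = 16, so −4x = −8, so x = 2.
Then 2E = 36 + 6·2 = 48, so E = 24, V = 2E/4 = 12, F = 12 + 2 = 14.

12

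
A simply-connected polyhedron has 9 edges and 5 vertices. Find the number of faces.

Here V − E + F = 2.
F = 2 − V + E = 2 − 5 + 9 = 6.

6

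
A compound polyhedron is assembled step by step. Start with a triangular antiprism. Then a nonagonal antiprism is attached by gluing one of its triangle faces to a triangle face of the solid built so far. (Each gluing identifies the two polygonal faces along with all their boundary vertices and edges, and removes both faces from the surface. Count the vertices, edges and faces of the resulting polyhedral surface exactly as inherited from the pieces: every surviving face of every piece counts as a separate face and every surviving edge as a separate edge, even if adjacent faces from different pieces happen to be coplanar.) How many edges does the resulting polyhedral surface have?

A triangular antiprism: V=6, E=12, F=8.
Attach a nonagonal antiprism (V=18, E=36, F=20) along a 3-gon: merge 3 vertices and 3 edges, delete both glued faces → V=21, E=45, F=26.
Check: V − E + F = 21 − 45 + 26 = 2.

45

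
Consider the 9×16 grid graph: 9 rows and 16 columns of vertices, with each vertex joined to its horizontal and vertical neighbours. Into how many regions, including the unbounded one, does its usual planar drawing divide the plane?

The grid has V = 9·16 = 144 vertices and E = 9·15 + 16·8 = 263 edges.
F = 2 − V + E = 2 − 144 + 263 = 121.

121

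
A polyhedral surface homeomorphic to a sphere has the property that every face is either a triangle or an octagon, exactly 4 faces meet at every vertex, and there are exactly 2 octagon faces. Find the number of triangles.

16

Let x be the number of triangles; then F = 2 + x.
Edge–face incidences: 2E = 8·2 + 3·x = 16 + 3x.
Every vertex has degree 4, so 4V = 2E.
Euler: V − E + F = 2 ⇒ (2E)/4 − E + (2 + x) = 2.
Multiply by 8: 2·(2E) − 4·(2E) + 8·(2 + x) = 16, i.e. 16 + 8x − 2·(16 + 3x) = 16.
Collecting terms: 2x − 16 = 16, so 2x = 32, so x = 16.
Then 2E = 16 + 3·16 = 64, so E = 32, V = 2E/4 = 16, F = 2 + 16 = 18.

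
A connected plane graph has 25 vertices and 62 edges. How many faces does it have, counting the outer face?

39

Euler's formula for a connected plane graph: V − E + F = 2, so F = 2 − 25 + 62 = 39.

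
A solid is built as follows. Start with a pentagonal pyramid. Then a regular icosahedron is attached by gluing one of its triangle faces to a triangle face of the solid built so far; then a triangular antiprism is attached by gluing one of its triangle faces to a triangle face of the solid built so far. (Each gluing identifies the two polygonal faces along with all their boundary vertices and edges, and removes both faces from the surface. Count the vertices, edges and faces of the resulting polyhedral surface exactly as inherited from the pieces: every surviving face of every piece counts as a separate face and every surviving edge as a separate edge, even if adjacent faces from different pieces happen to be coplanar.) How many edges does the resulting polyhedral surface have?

46

A pentagonal pyramid: V=6, E=10, F=6.
Attach a regular icosahedron (V=12, E=30, F=20) along a 3-gon: merge 3 vertices and 3 edges, delete both glued faces → V=15, E=37, F=24.
Attach a triangular antiprism (V=6, E=12, F=8) along a 3-gon: merge 3 vertices and 3 edges, delete both glued faces → V=18, E=46, F=30.
Check: V − E + F = 18 − 46 + 30 = 2.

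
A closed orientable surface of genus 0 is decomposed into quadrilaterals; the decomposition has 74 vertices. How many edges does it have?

144

χ = 2 − 2·0 = 2, and every face is a square so 4F = 2E.
V − E + F = 2 with E = 4F/2 gives 74 − (4/2 − 1)·F = 2, so F = 72 and E = 144.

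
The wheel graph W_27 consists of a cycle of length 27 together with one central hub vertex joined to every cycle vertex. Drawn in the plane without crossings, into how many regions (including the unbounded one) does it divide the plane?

28

W_27 has V = 27 + 1 = 28 vertices and E = 2·27 = 54 edges.
By Euler's formula F = 2 − V + E = 2 − 28 + 54 = 28.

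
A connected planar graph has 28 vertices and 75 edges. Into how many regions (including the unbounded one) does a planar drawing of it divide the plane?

49

Euler's formula for a connected plane graph: V − E + F = 2, so F = 2 − 28 + 75 = 49.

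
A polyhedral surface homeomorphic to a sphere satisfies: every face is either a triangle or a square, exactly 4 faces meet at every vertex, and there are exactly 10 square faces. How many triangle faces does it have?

Let x be the number of triangles; then F = 10 + x.
Edge–face incidences: 2E = 4·10 + 3·x = 40 + 3x.
Every vertex has degree 4, so 4V = 2E.
Euler: V − E + F = 2 ⇒ (2E)/4 − E + (10 + x) = 2.
Multiply by 8: 2·(2E) − 4·(2E) + 8·(10 + x) = 16, i.e. 80 + 8x − 2·(40 + 3x) = 16.
Collecting terms: 2x = 16, so x = 8.
Then 2E = 40 + 3·8 = 64, so E = 32, V = 2E/4 = 16, F = 10 + 8 = 18.

8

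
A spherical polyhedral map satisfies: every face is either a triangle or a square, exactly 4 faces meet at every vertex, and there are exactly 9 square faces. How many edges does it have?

30

Let x be the number of triangles; then F = 9 + x.
Edge–face incidences: 2E = 4·9 + 3·x = 36 + 3x.
Every vertex has degree 4, so 4V = 2E.
Euler: V − E + F = 2 ⇒ (2E)/4 − E + (9 + x) = 2.
Multiply by 8: 2·(2E) − 4·(2E) + 8·(9 + x) = 16, i.e. 72 + 8x − 2·(36 + 3x) = 16.
Collecting terms: 2x = 16, so x = 8.
Then 2E = 36 + 3·8 = 60, so E = 30, V = 2E/4 = 15, F = 9 + 8 = 17.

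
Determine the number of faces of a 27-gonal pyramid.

A pyramid on an n-gon base has one n-gon and n triangles: V = 27 + 1 = 28, E = 2·27 = 54, F = 27 + 1 = 28.

28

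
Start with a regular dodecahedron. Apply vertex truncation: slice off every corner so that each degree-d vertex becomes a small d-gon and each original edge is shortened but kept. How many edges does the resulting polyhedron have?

The base solid has V = 20, E = 30, F = 12.
Truncation replaces each original edge-end by a new vertex, so V′ = 2E = 60.
Each original edge survives, and each old vertex of degree d contributes d new edges; summing degrees gives Σd = 2E, so E′ = E + 2E = 3E = 90.
Each original face survives and each original vertex becomes one new face: F′ = F + V = 32.

90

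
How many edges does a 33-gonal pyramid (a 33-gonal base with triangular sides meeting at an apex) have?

A pyramid on an n-gon base has one n-gon and n triangles: V = 33 + 1 = 34, E = 2·33 = 66, F = 33 + 1 = 34.

66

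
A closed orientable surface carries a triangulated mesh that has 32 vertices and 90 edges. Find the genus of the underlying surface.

Every face is a triangle and each edge borders two faces, so 3F = 2·90, giving F = 60.
χ = V − E + F = 32 − 90 + 60 = 2.
For a closed orientable surface χ = 2 − 2g, so g = (2 − (2))/2 = 0.

0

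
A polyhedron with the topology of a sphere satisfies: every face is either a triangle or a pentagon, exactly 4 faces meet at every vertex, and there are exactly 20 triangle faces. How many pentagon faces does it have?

12

Let x be the number of pentagons; then F = 20 + x.
Edge–face incidences: 2E = 3·20 + 5·x = 60 + 5x.
Every vertex has degree 4, so 4V = 2E.
Euler: V − E + F = 2 ⇒ (2E)/4 − E + (20 + x) = 2.
Multiply by 8: 2·(2E) − 4·(2E) + 8·(20 + x) = 16, i.e. 160 + 8x − 2·(60 + 5x) = 16.
Collecting terms: −2x + 40 = 16, so −2x = −24, so x = 12.
Then 2E = 60 + 5·12 = 120, so E = 60, V = 2E/4 = 30, F = 20 + 12 = 32.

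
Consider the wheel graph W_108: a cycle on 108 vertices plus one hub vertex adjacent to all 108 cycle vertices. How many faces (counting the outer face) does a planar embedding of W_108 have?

W_108 has V = 108 + 1 = 109 vertices and E = 2·108 = 216 edges.
By Euler's formula F = 2 − V + E = 2 − 109 + 216 = 109.

109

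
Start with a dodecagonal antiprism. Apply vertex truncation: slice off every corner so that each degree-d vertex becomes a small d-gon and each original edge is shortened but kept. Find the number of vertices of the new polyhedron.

The base solid has V = 24, E = 48, F = 26.
Truncation replaces each original edge-end by a new vertex, so V′ = 2E = 96.
Each original edge survives, and each old vertex of degree d contributes d new edges; summing degrees gives Σd = 2E, so E′ = E + 2E = 3E = 144.
Each original face survives and each original vertex becomes one new face: F′ = F + V = 50.

96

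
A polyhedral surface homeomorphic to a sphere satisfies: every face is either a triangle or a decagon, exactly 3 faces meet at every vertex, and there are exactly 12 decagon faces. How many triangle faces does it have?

20

Let x be the number of triangles; then F = 12 + x.
Edge–face incidences: 2E = 10·12 + 3·x = 120 + 3x.
Every vertex has degree 3, so 3V = 2E.
Euler: V − E + F = 2 ⇒ (2E)/3 − E + (12 + x) = 2.
Multiply by 6: 2·(2E) − 3·(2E) + 6·(12 + x) = 12, i.e. 72 + 6x − (120 + 3x) = 12.
Collecting terms: 3x − 48 = 12, so 3x = 60, so x = 20.
Then 2E = 120 + 3·20 = 180, so E = 90, V = 2E/3 = 60, F = 12 + 20 = 32.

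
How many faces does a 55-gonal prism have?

A prism on an n-gon has two n-gon bases and n rectangular sides: V = 2·55 = 110, E = 3·55 = 165, F = 55 + 2 = 57.
Check: V − E + F = 110 − 165 + 57 = 2.

57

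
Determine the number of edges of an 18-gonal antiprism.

72

An antiprism on an n-gon has two n-gon caps and 2n triangles: V = 2·18 = 36, E = 4·18 = 72, F = 2·18 + 2 = 38.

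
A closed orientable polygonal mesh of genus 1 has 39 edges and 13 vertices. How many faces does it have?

For a closed orientable surface of genus 1, χ = 2 − 2·1 = 0.
F = 0 − V + E = 0 − 13 + 39 = 26.

26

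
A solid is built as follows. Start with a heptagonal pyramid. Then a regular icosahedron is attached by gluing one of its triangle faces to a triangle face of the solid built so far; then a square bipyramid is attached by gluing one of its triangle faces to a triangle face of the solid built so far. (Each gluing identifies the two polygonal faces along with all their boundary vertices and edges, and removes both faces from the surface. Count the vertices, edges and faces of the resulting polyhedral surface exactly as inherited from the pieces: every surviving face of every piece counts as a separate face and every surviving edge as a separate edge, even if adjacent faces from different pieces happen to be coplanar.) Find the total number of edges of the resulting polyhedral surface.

A heptagonal pyramid: V=8, E=14, F=8.
Attach a regular icosahedron (V=12, E=30, F=20) along a 3-gon: merge 3 vertices and 3 edges, delete both glued faces → V=17, E=41, F=26.
Attach a square bipyramid (V=6, E=12, F=8) along a 3-gon: merge 3 vertices and 3 edges, delete both glued faces → V=20, E=50, F=32.
Check: V − E + F = 20 − 50 + 32 = 2.

50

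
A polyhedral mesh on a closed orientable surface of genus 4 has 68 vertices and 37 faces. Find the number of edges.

111

For a closed orientable surface of genus 4, χ = 2 − 2·4 = -6.
E = V + F − (-6) = 68 + 37 − (-6) = 111.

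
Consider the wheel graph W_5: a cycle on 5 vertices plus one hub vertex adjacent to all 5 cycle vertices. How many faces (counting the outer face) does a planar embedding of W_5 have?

W_5 has V = 5 + 1 = 6 vertices and E = 2·5 = 10 edges.
By Euler's formula F = 2 − V + E = 2 − 6 + 10 = 6.

6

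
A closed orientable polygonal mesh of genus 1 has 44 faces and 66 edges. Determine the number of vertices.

For a closed orientable surface of genus 1, χ = 2 − 2·1 = 0.
V = 0 + E − F = 0 + 66 − 44 = 22.

22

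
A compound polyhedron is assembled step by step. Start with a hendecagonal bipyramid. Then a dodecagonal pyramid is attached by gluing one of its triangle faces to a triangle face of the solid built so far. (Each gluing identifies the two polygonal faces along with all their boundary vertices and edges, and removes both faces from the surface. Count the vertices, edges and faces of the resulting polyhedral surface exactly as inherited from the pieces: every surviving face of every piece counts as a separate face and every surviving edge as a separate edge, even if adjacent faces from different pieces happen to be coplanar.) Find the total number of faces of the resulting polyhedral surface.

A hendecagonal bipyramid: V=13, E=33, F=22.
Attach a dodecagonal pyramid (V=13, E=24, F=13) along a 3-gon: merge 3 vertices and 3 edges, delete both glued faces → V=23, E=54, F=33.
Check: V − E + F = 23 − 54 + 33 = 2.

33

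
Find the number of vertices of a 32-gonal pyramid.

A pyramid on an n-gon base has one n-gon and n triangles: V = 32 + 1 = 33, E = 2·32 = 64, F = 32 + 1 = 33.

33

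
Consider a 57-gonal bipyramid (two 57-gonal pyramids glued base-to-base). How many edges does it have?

171

A bipyramid over an n-gon has 2n triangular faces and n + 2 vertices: V = 57 + 2 = 59, E = 3·57 = 171, F = 2·57 = 114.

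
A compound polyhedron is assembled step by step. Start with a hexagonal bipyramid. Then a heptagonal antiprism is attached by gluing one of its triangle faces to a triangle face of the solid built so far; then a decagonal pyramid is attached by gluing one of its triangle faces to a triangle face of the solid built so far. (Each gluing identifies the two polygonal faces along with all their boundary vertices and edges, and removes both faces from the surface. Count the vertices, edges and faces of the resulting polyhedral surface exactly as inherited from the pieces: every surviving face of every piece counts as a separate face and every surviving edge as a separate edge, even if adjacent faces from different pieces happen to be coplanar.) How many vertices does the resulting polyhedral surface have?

A hexagonal bipyramid: V=8, E=18, F=12.
Attach a heptagonal antiprism (V=14, E=28, F=16) along a 3-gon: merge 3 vertices and 3 edges, delete both glued faces → V=19, E=43, F=26.
Attach a decagonal pyramid (V=11, E=20, F=11) along a 3-gon: merge 3 vertices and 3 edges, delete both glued faces → V=27, E=60, F=35.
Check: V − E + F = 27 − 60 + 35 = 2.

27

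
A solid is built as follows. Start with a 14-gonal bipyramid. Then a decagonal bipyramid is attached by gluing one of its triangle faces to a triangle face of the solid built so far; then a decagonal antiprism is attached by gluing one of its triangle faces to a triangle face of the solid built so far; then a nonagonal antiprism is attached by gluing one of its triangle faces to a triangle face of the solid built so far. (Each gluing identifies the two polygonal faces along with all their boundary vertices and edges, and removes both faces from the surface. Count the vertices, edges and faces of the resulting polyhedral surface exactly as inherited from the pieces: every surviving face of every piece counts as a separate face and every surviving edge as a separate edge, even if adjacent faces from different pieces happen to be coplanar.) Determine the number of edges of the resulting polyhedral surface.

139

A 14-gonal bipyramid: V=16, E=42, F=28.
Attach a decagonal bipyramid (V=12, E=30, F=20) along a 3-gon: merge 3 vertices and 3 edges, delete both glued faces → V=25, E=69, F=46.
Attach a decagonal antiprism (V=20, E=40, F=22) along a 3-gon: merge 3 vertices and 3 edges, delete both glued faces → V=42, E=106, F=66.
Attach a nonagonal antiprism (V=18, E=36, F=20) along a 3-gon: merge 3 vertices and 3 edges, delete both glued faces → V=57, E=139, F=84.
Check: V − E + F = 57 − 139 + 84 = 2.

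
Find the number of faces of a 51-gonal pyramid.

A pyramid on an n-gon base has one n-gon and n triangles: V = 51 + 1 = 52, E = 2·51 = 102, F = 51 + 1 = 52.

52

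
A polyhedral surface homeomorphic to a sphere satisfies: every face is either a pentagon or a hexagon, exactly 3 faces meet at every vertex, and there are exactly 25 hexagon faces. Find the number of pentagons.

Let x be the number of pentagons; then F = 25 + x.
Edge–face incidences: 2E = 6·25 + 5·x = 150 + 5x.
Every vertex has degree 3, so 3V = 2E.
Euler: V − E + F = 2 ⇒ (2E)/3 − E + (25 + x) = 2.
Multiply by 6: 2·(2E) − 3·(2E) + 6·(25 + x) = 12, i.e. 150 + 6x − (150 + 5x) = 12.
Collecting terms: x = 12.
Then 2E = 150 + 5·12 = 210, so E = 105, V = 2E/3 = 70, F = 25 + 12 = 37.

12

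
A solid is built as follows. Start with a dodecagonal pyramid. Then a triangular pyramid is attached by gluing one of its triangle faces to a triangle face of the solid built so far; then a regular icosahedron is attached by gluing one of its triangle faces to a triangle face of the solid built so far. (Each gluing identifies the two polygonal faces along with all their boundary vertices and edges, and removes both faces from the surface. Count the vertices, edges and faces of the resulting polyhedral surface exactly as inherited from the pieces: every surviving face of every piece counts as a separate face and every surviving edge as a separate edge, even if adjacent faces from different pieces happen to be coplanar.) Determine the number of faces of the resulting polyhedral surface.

A dodecagonal pyramid: V=13, E=24, F=13.
Attach a triangular pyramid (V=4, E=6, F=4) along a 3-gon: merge 3 vertices and 3 edges, delete both glued faces → V=14, E=27, F=15.
Attach a regular icosahedron (V=12, E=30, F=20) along a 3-gon: merge 3 vertices and 3 edges, delete both glued faces → V=23, E=54, F=33.
Check: V − E + F = 23 − 54 + 33 = 2.

33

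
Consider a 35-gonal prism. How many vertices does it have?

70

A prism on an n-gon has two n-gon bases and n rectangular sides: V = 2·35 = 70, E = 3·35 = 105, F = 35 + 2 = 37.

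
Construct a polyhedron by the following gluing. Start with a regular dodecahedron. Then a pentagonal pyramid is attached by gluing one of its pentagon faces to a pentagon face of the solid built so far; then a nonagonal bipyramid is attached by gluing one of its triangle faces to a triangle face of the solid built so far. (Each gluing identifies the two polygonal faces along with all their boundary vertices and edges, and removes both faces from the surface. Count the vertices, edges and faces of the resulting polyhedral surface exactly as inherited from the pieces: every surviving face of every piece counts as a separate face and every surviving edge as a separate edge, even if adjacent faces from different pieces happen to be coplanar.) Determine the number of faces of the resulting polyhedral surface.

A regular dodecahedron: V=20, E=30, F=12.
Attach a pentagonal pyramid (V=6, E=10, F=6) along a 5-gon: merge 5 vertices and 5 edges, delete both glued faces → V=21, E=35, F=16.
Attach a nonagonal bipyramid (V=11, E=27, F=18) along a 3-gon: merge 3 vertices and 3 edges, delete both glued faces → V=29, E=59, F=32.
Check: V − E + F = 29 − 59 + 32 = 2.

32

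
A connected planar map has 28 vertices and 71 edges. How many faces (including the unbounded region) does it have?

45

Euler's formula for a connected plane graph: V − E + F = 2, so F = 2 − 28 + 71 = 45.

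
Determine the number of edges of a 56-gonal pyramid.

A pyramid on an n-gon base has one n-gon and n triangles: V = 56 + 1 = 57, E = 2·56 = 112, F = 56 + 1 = 57.
Check: V − E + F = 57 − 112 + 57 = 2.

112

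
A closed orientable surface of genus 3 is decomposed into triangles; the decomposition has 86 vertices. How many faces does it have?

χ = 2 − 2·3 = -4, and every face is a triangle so 3F = 2E.
V − E + F = -4 with E = 3F/2 gives 86 − (3/2 − 1)·F = -4, so F = 180 and E = 270.

180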